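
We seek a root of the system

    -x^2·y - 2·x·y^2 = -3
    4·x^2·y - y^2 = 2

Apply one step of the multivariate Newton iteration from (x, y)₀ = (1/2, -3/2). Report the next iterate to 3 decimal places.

(-4.014, -6.833)

At (1/2, -3/2): F = (1.125, -5.750).
Jacobian J = [[-2·x·y - 2·y^2, -x^2 - 4·x·y], [8·x·y, 4·x^2 - 2·y]].
At the point, J = [[-3.000, 2.750], [-6.000, 4.000]] (det J = 4.500).
Solving J·Δ = −F gives Δ = (-4.514, -5.333).
Then the next iterate is (x, y)₁ = (-4.014, -6.833).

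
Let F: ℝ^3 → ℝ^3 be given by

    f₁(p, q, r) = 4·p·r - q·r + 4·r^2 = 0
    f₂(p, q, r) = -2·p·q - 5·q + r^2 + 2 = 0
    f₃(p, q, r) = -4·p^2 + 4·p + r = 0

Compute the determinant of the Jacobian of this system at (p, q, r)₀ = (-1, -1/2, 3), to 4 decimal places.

489.0000

J = [[4·r, -r, 4·p - q + 8·r], [-2·q, -2·p - 5, 2·r], [-8·p + 4, 0, 1]].
At the point, J = [[12.0000, -3.0000, 20.5000], [1.0000, -3.0000, 6.0000], [12.0000, 0.0000, 1.0000]].
det J = 489.0000.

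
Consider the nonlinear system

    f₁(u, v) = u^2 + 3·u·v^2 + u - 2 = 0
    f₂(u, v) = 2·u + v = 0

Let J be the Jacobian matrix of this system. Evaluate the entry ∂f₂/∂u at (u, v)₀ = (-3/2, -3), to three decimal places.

∂f₂/∂u = 2.
At (-3/2, -3) this is 2.000.

2.000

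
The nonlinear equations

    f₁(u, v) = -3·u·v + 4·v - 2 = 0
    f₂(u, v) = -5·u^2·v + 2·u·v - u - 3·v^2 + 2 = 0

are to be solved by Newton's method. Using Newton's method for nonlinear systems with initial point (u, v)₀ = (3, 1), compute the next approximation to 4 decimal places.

At (3, 1): F = (-7.0000, -43.0000).
Jacobian J = [[-3·v, -3·u + 4], [-10·u·v + 2·v - 1, -5·u^2 + 2·u - 6·v]].
At the point, J = [[-3.0000, -5.0000], [-29.0000, -45.0000]] (det J = -10.0000).
Solving J·Δ = −F gives Δ = (10.0000, -7.4000).
Then the next iterate is (u, v)₁ = (13.0000, -6.4000).

(13.0000, -6.4000)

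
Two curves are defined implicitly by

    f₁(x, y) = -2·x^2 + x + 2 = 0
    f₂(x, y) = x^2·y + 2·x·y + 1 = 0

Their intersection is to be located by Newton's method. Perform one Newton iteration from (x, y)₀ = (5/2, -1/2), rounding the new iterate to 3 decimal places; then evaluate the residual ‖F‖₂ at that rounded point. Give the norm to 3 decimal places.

1.938

At (5/2, -1/2): F = (-8.000, -4.625).
Jacobian J = [[-4·x + 1, 0], [2·x·y + 2·y, x^2 + 2·x]].
At the point, J = [[-9.000, 0.000], [-3.500, 11.250]] (det J = -101.250).
Solving J·Δ = −F gives Δ = (-0.889, 0.135).
Then the next iterate is (x, y)₁ = (1.611, -0.365).
Re-evaluating at (1.611, -0.365): F = (-1.57964, -1.12332), so ‖F‖₂ = 1.938.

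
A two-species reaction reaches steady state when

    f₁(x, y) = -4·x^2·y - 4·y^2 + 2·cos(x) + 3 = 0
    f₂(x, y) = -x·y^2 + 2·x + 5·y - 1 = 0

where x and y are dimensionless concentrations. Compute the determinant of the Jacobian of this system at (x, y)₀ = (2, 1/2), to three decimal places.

J = [[-8·x·y - 2·sin(x), -4·x^2 - 8·y], [-y^2 + 2, -2·x·y + 5]].
At the point, J = [[-9.81859, -20.000], [1.750, 3.000]].
det J = 5.544.

5.544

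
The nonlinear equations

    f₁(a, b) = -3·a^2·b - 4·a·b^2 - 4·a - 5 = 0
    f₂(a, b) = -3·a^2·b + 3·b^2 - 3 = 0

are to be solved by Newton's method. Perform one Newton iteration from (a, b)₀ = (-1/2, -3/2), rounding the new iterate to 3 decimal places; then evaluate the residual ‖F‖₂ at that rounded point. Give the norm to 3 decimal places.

At (-1/2, -3/2): F = (2.625, 4.875).
Jacobian J = [[-6·a·b - 4·b^2 - 4, -3·a^2 - 8·a·b], [-6·a·b, -3·a^2 + 6·b]].
At the point, J = [[-17.500, -6.750], [-4.500, -9.750]] (det J = 140.250).
Solving J·Δ = −F gives Δ = (-0.052, 0.524).
Then the next iterate is (a, b)₁ = (-0.552, -0.976).
Re-evaluating at (-0.552, -0.976): F = (0.20346, 0.74990), so ‖F‖₂ = 0.777.

0.777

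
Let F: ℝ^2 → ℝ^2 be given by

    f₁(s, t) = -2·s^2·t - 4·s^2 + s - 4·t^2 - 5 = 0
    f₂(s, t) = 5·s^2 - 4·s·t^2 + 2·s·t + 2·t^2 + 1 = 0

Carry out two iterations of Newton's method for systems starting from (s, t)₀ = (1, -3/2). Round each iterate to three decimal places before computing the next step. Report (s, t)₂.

(4.544, 0.692)

At (1, -3/2): F = (-14.000, -1.500).
Jacobian J = [[-4·s·t - 8·s + 1, -2·s^2 - 8·t], [10·s - 4·t^2 + 2·t, -8·s·t + 2·s + 4·t]].
At the point, J = [[-1.000, 10.000], [-2.000, 8.000]] (det J = 12.000).
Solving J·Δ = −F gives Δ = (8.083, 2.208).
Then the next iterate is (s, t)₁ = (9.083, 0.708).
Round to (9.083, 0.708) and repeat: F = (-444.74687, 409.15658), J = [[-97.38706, -170.66578], [90.24094, -30.44811]].
Δ = (-4.539, -0.016), so (s, t)₂ = (4.544, 0.692).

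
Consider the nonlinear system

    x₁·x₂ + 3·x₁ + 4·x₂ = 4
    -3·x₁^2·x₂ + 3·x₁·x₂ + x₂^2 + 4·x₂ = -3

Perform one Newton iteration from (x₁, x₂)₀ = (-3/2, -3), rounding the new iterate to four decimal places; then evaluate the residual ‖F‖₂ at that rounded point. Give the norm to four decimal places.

88.9251

At (-3/2, -3): F = (-16.0000, 33.7500).
Jacobian J = [[x₂ + 3, x₁ + 4], [-6·x₁·x₂ + 3·x₂, -3·x₁^2 + 3·x₁ + 2·x₂ + 4]].
At the point, J = [[0.0000, 2.5000], [-36.0000, -13.2500]] (det J = 90.0000).
Solving J·Δ = −F gives Δ = (-1.4181, 6.4000).
Then the next iterate is (x₁, x₂)₁ = (-2.9181, 3.4000).
Re-evaluating at (-2.9181, 3.4000): F = (-9.075840, -88.460758), so ‖F‖₂ = 88.9251.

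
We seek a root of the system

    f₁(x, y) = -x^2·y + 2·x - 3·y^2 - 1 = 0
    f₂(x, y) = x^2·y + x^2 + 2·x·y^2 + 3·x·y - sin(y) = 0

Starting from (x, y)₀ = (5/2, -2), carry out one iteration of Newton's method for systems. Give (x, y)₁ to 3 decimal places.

At (5/2, -2): F = (4.500, -0.34070).
Jacobian J = [[-2·x·y + 2, -x^2 - 6·y], [2·x·y + 2·x + 2·y^2 + 3·y, x^2 + 4·x·y + 3·x - cos(y)]].
At the point, J = [[12.000, 5.750], [-3.000, -5.83385]] (det J = -52.75624).
Solving J·Δ = −F gives Δ = (-0.460, 0.178).
Then the next iterate is (x, y)₁ = (2.040, -1.822).

(2.040, -1.822)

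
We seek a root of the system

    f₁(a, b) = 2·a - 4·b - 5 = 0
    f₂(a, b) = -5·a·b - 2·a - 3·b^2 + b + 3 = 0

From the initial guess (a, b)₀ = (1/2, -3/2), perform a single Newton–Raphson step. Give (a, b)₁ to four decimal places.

At (1/2, -3/2): F = (2.0000, -2.5000).
Jacobian J = [[2, -4], [-5·b - 2, -5·a - 6·b + 1]].
At the point, J = [[2.0000, -4.0000], [5.5000, 7.5000]] (det J = 37.0000).
Solving J·Δ = −F gives Δ = (-0.1351, 0.4324).
Then the next iterate is (a, b)₁ = (0.3649, -1.0676).

(0.3649, -1.0676)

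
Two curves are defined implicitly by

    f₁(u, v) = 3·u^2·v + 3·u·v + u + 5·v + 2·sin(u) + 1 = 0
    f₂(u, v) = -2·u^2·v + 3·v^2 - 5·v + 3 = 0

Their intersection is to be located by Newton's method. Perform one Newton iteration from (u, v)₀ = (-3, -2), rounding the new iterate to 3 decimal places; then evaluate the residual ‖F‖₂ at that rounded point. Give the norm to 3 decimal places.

At (-3, -2): F = (-48.28224, 61.000).
Jacobian J = [[6·u·v + 3·v + 2·cos(u) + 1, 3·u^2 + 3·u + 5], [-4·u·v, -2·u^2 + 6·v - 5]].
At the point, J = [[29.02002, 23.000], [-24.000, -35.000]] (det J = -463.70053).
Solving J·Δ = −F gives Δ = (0.619, 1.319).
Then the next iterate is (u, v)₁ = (-2.381, -0.681).
Re-evaluating at (-2.381, -0.681): F = (-12.88241, 15.51768), so ‖F‖₂ = 20.168.

20.168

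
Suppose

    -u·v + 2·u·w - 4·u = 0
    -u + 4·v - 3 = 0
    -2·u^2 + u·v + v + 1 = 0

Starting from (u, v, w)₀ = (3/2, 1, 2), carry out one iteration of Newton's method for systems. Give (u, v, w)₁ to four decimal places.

(1.3429, 1.0857, 2.4905)

At (3/2, 1, 2): F = (-1.5000, -0.5000, -1.0000).
Jacobian J = [[-v + 2·w - 4, -u, 2·u], [-1, 4, 0], [-4·u + v, u + 1, 0]].
At the point, J = [[-1.0000, -1.5000, 3.0000], [-1.0000, 4.0000, 0.0000], [-5.0000, 2.5000, 0.0000]] (det J = 52.5000).
Solving J·Δ = −F gives Δ = (-0.1571, 0.0857, 0.4905).
Then the next iterate is (u, v, w)₁ = (1.3429, 1.0857, 2.4905).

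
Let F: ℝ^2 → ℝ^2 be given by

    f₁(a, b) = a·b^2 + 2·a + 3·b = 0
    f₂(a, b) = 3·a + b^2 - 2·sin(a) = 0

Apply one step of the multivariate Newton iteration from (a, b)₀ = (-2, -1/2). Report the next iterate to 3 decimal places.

(-0.802, 0.161)

At (-2, -1/2): F = (-6.000, -3.93141).
Jacobian J = [[b^2 + 2, 2·a·b + 3], [-2·cos(a) + 3, 2·b]].
At the point, J = [[2.250, 5.000], [3.83229, -1.000]] (det J = -21.41147).
Solving J·Δ = −F gives Δ = (1.198, 0.661).
Then the next iterate is (a, b)₁ = (-0.802, 0.161).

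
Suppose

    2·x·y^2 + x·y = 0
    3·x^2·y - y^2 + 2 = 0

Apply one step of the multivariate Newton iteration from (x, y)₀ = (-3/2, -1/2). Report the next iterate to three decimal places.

(-1.139, -0.500)

At (-3/2, -1/2): F = (0.000, -1.625).
Jacobian J = [[2·y^2 + y, 4·x·y + x], [6·x·y, 3·x^2 - 2·y]].
At the point, J = [[0.000, 1.500], [4.500, 7.750]] (det J = -6.750).
Solving J·Δ = −F gives Δ = (0.361, 0.000).
Then the next iterate is (x, y)₁ = (-1.139, -0.500).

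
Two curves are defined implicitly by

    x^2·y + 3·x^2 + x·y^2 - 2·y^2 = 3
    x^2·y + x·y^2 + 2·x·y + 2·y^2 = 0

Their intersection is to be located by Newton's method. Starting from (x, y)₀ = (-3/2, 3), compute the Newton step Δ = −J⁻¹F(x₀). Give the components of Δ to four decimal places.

(0.0549, -1.1463)

At (-3/2, 3): F = (-21.0000, 2.2500).
Jacobian J = [[2·x·y + 6·x + y^2, x^2 + 2·x·y - 4·y], [2·x·y + y^2 + 2·y, x^2 + 2·x·y + 2·x + 4·y]].
At the point, J = [[-9.0000, -18.7500], [6.0000, 2.2500]] (det J = 92.2500).
Solving J·Δ = −F gives Δ = (0.0549, -1.1463).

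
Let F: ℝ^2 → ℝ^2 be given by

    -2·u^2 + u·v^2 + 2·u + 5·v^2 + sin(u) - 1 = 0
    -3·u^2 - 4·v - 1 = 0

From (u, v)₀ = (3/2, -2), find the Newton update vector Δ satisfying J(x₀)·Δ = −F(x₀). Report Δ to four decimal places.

At (3/2, -2): F = (24.497495, 0.2500).
Jacobian J = [[-4·u + v^2 + cos(u) + 2, 2·u·v + 10·v], [-6·u, -4]].
At the point, J = [[0.070737, -26.0000], [-9.0000, -4.0000]] (det J = -234.282949).
Solving J·Δ = −F gives Δ = (-0.3905, 0.9411).

(-0.3905, 0.9411)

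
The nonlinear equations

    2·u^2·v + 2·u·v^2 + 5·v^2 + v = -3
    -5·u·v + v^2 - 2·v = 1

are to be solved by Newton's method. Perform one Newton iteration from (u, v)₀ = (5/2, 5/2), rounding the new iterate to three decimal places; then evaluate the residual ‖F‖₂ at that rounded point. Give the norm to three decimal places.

34.113

At (5/2, 5/2): F = (99.250, -31.000).
Jacobian J = [[4·u·v + 2·v^2, 2·u^2 + 4·u·v + 10·v + 1], [-5·v, -5·u + 2·v - 2]].
At the point, J = [[37.500, 63.500], [-12.500, -9.500]] (det J = 437.500).
Solving J·Δ = −F gives Δ = (-2.344, -0.179).
Then the next iterate is (u, v)₁ = (0.156, 2.321).
Re-evaluating at (0.156, 2.321): F = (34.04993, -2.06534), so ‖F‖₂ = 34.113.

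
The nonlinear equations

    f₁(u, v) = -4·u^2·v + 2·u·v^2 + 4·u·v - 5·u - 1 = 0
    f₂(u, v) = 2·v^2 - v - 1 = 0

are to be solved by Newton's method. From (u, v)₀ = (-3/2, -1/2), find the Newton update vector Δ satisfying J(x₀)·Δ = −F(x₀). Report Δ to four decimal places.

(1.0600, 0.0000)

At (-3/2, -1/2): F = (13.2500, 0.0000).
Jacobian J = [[-8·u·v + 2·v^2 + 4·v - 5, -4·u^2 + 4·u·v + 4·u], [0, 4·v - 1]].
At the point, J = [[-12.5000, -12.0000], [0.0000, -3.0000]] (det J = 37.5000).
Solving J·Δ = −F gives Δ = (1.0600, 0.0000).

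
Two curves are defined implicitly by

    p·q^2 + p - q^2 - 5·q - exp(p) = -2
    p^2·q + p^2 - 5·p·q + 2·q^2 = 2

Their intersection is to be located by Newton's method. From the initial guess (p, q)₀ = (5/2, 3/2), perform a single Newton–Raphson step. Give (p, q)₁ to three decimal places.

At (5/2, 3/2): F = (-11.80749, -0.625).
Jacobian J = [[q^2 - exp(p) + 1, 2·p·q - 2·q - 5], [2·p·q + 2·p - 5·q, p^2 - 5·p + 4·q]].
At the point, J = [[-8.93249, -0.500], [5.000, -0.250]] (det J = 4.73312).
Solving J·Δ = −F gives Δ = (-0.558, -13.653).
Then the next iterate is (p, q)₁ = (1.942, -12.153).

(1.942, -12.153)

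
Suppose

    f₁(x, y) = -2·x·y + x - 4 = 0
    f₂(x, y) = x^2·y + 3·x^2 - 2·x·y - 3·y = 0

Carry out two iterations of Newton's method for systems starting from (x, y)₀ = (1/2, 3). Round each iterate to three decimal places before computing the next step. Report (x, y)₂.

(18.655, -14.786)

At (1/2, 3): F = (-6.500, -10.500).
Jacobian J = [[-2·y + 1, -2·x], [2·x·y + 6·x - 2·y, x^2 - 2·x - 3]].
At the point, J = [[-5.000, -1.000], [0.000, -3.750]] (det J = 18.750).
Solving J·Δ = −F gives Δ = (-0.740, -2.800).
Then the next iterate is (x, y)₁ = (-0.240, 0.200).
Round to (-0.240, 0.200) and repeat: F = (-4.144, -0.31968), J = [[0.600, 0.480], [-1.936, -2.46240]].
Δ = (18.895, -14.986), so (x, y)₂ = (18.655, -14.786).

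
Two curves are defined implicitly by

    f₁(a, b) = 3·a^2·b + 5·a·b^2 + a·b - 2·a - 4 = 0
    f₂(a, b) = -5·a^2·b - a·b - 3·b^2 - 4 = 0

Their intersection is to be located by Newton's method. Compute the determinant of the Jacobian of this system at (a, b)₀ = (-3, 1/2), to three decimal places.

J = [[6·a·b + 5·b^2 + b - 2, 3·a^2 + 10·a·b + a], [-10·a·b - b, -5·a^2 - a - 6·b]].
At the point, J = [[-9.250, 9.000], [14.500, -45.000]].
det J = 285.750.

285.750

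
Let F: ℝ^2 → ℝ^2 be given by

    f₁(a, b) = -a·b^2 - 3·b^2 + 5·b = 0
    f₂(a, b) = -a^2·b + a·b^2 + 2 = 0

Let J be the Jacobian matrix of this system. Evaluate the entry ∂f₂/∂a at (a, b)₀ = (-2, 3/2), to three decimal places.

∂f₂/∂a = -2·a·b + b^2.
At (-2, 3/2) this is 8.250.

8.250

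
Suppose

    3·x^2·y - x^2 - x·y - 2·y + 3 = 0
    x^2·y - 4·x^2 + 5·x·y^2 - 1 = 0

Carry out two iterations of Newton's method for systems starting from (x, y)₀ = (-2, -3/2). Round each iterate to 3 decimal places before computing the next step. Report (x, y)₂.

At (-2, -3/2): F = (-19.000, -45.500).
Jacobian J = [[6·x·y - 2·x - y, 3·x^2 - x - 2], [2·x·y - 8·x + 5·y^2, x^2 + 10·x·y]].
At the point, J = [[23.500, 12.000], [33.250, 34.000]] (det J = 400.000).
Solving J·Δ = −F gives Δ = (0.250, 1.094).
Then the next iterate is (x, y)₁ = (-1.750, -0.406).
Round to (-1.750, -0.406) and repeat: F = (-3.69113, -15.93569), J = [[8.169, 8.93750], [16.24518, 10.16750]].
Δ = (1.688, -1.130), so (x, y)₂ = (-0.062, -1.536).

(-0.062, -1.536)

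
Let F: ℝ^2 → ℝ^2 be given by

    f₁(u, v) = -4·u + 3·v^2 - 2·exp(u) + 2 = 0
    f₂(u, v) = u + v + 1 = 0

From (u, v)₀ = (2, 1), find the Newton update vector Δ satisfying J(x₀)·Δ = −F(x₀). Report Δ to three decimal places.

At (2, 1): F = (-17.77811, 4.000).
Jacobian J = [[-2·exp(u) - 4, 6·v], [1, 1]].
At the point, J = [[-18.77811, 6.000], [1.000, 1.000]] (det J = -24.77811).
Solving J·Δ = −F gives Δ = (-1.686, -2.314).

(-1.686, -2.314)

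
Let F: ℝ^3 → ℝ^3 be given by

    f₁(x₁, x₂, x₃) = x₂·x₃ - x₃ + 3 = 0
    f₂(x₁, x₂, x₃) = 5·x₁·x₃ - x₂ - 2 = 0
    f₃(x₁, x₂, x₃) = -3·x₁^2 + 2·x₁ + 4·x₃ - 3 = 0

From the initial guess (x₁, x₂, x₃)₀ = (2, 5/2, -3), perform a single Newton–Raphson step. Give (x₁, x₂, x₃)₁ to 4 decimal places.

(-0.3571, 1.9286, -3.1429)

At (2, 5/2, -3): F = (-1.5000, -34.5000, -23.0000).
Jacobian J = [[0, x₃, x₂ - 1], [5·x₃, -1, 5·x₁], [-6·x₁ + 2, 0, 4]].
At the point, J = [[0.0000, -3.0000, 1.5000], [-15.0000, -1.0000, 10.0000], [-10.0000, 0.0000, 4.0000]] (det J = 105.0000).
Solving J·Δ = −F gives Δ = (-2.3571, -0.5714, -0.1429).
Then the next iterate is (x₁, x₂, x₃)₁ = (-0.3571, 1.9286, -3.1429).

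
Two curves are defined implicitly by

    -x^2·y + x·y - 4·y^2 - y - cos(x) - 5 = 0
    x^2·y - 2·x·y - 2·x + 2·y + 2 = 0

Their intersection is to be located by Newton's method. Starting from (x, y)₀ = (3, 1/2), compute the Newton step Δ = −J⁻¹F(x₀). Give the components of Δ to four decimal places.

(-5.0066, 0.3000)

At (3, 1/2): F = (-8.510008, -1.5000).
Jacobian J = [[-2·x·y + y + sin(x), -x^2 + x - 8·y - 1], [2·x·y - 2·y - 2, x^2 - 2·x + 2]].
At the point, J = [[-2.358880, -11.0000], [0.0000, 5.0000]] (det J = -11.794400).
Solving J·Δ = −F gives Δ = (-5.0066, 0.3000).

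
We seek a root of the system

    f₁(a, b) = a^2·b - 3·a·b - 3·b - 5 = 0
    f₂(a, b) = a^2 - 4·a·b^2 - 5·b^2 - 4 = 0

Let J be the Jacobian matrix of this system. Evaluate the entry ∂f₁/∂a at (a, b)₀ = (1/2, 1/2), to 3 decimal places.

-1.000

∂f₁/∂a = 2·a·b - 3·b.
At (1/2, 1/2) this is -1.000.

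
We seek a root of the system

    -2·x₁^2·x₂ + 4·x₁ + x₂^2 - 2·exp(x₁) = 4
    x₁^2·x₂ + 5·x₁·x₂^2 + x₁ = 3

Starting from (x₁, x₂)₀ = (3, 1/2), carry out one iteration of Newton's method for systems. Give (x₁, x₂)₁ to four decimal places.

(2.0878, 0.3558)

At (3, 1/2): F = (-40.921074, 8.2500).
Jacobian J = [[-4·x₁·x₂ - 2·exp(x₁) + 4, -2·x₁^2 + 2·x₂], [2·x₁·x₂ + 5·x₂^2 + 1, x₁^2 + 10·x₁·x₂]].
At the point, J = [[-42.171074, -17.0000], [5.2500, 24.0000]] (det J = -922.855772).
Solving J·Δ = −F gives Δ = (-0.9122, -0.1442).
Then the next iterate is (x₁, x₂)₁ = (2.0878, 0.3558).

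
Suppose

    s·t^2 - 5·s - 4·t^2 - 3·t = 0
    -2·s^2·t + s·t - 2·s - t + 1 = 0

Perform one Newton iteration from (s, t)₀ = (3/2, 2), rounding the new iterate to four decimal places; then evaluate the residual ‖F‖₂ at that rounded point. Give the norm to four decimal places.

At (3/2, 2): F = (-23.5000, -10.0000).
Jacobian J = [[t^2 - 5, 2·s·t - 8·t - 3], [-4·s·t + t - 2, -2·s^2 + s - 1]].
At the point, J = [[-1.0000, -13.0000], [-12.0000, -4.0000]] (det J = -152.0000).
Solving J·Δ = −F gives Δ = (-0.2368, -1.7895).
Then the next iterate is (s, t)₁ = (1.2632, 0.2105).
Re-evaluating at (1.2632, 0.2105): F = (-7.068768, -2.142775), so ‖F‖₂ = 7.3864.

7.3864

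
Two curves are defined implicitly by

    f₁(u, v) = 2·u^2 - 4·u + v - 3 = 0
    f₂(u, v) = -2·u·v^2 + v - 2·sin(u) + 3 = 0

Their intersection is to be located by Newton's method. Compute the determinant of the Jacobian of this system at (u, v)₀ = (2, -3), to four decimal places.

J = [[4·u - 4, 1], [-2·v^2 - 2·cos(u), -4·u·v + 1]].
At the point, J = [[4.0000, 1.0000], [-17.167706, 25.0000]].
det J = 117.1677.

117.1677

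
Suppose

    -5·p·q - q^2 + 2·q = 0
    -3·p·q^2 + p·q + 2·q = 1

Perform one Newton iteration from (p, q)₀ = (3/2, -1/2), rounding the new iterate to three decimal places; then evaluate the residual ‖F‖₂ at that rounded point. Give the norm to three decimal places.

1.167

At (3/2, -1/2): F = (2.500, -3.875).
Jacobian J = [[-5·q, -5·p - 2·q + 2], [-3·q^2 + q, -6·p·q + p + 2]].
At the point, J = [[2.500, -4.500], [-1.250, 8.000]] (det J = 14.375).
Solving J·Δ = −F gives Δ = (-0.178, 0.457).
Then the next iterate is (p, q)₁ = (1.322, -0.043).
Re-evaluating at (1.322, -0.043): F = (0.19638, -1.15018), so ‖F‖₂ = 1.167.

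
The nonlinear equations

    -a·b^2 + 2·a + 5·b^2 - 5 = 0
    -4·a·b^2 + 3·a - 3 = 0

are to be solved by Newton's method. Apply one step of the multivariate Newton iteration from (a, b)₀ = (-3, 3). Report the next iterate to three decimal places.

At (-3, 3): F = (61.000, 96.000).
Jacobian J = [[-b^2 + 2, -2·a·b + 10·b], [-4·b^2 + 3, -8·a·b]].
At the point, J = [[-7.000, 48.000], [-33.000, 72.000]] (det J = 1080.000).
Solving J·Δ = −F gives Δ = (0.200, -1.242).
Then the next iterate is (a, b)₁ = (-2.800, 1.758).

(-2.800, 1.758)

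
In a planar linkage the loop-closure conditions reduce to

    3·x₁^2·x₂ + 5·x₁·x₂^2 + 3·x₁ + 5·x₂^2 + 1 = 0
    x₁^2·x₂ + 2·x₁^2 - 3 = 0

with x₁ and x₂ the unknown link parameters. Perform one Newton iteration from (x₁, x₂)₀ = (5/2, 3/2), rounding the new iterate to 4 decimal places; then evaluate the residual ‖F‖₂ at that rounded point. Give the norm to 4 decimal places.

23.6313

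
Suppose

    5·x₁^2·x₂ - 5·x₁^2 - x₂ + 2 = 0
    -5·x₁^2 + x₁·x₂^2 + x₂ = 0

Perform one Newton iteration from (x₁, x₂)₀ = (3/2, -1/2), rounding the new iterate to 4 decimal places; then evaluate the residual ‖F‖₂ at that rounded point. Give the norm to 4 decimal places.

3.6799

At (3/2, -1/2): F = (-14.3750, -11.3750).
Jacobian J = [[10·x₁·x₂ - 10·x₁, 5·x₁^2 - 1], [-10·x₁ + x₂^2, 2·x₁·x₂ + 1]].
At the point, J = [[-22.5000, 10.2500], [-14.7500, -0.5000]] (det J = 162.4375).
Solving J·Δ = −F gives Δ = (-0.7620, -0.2703).
Then the next iterate is (x₁, x₂)₁ = (0.7380, -0.7703).
Re-evaluating at (0.7380, -0.7703): F = (-2.050616, -3.055619), so ‖F‖₂ = 3.6799.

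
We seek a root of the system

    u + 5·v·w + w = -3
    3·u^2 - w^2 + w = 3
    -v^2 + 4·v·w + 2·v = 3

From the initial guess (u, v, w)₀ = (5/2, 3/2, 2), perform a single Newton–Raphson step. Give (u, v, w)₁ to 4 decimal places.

At (5/2, 3/2, 2): F = (22.5000, 13.7500, 9.7500).
Jacobian J = [[1, 5·w, 5·v + 1], [6·u, 0, -2·w + 1], [0, -2·v + 4·w + 2, 4·v]].
At the point, J = [[1.0000, 10.0000, 8.5000], [15.0000, 0.0000, -3.0000], [0.0000, 7.0000, 6.0000]] (det J = 13.5000).
Solving J·Δ = −F gives Δ = (-12.8241, 49.6389, -59.5370).
Then the next iterate is (u, v, w)₁ = (-10.3241, 51.1389, -57.5370).

(-10.3241, 51.1389, -57.5370)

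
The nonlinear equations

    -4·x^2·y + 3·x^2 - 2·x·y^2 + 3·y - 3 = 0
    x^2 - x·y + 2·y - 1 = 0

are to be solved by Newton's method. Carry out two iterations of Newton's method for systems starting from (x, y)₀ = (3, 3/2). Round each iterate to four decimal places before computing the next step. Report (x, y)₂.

At (3, 3/2): F = (-39.0000, 6.5000).
Jacobian J = [[-8·x·y + 6·x - 2·y^2, -4·x^2 - 4·x·y + 3], [2·x - y, -x + 2]].
At the point, J = [[-22.5000, -51.0000], [4.5000, -1.0000]] (det J = 252.0000).
Solving J·Δ = −F gives Δ = (-1.4702, -0.1161).
Then the next iterate is (x, y)₁ = (1.5298, 1.3839).
Round to (1.5298, 1.3839) and repeat: F = (-10.642017, 1.990998), J = [[-11.588280, -14.829513], [1.6757, 0.4702]].
Δ = (-1.2639, 0.2701), so (x, y)₂ = (0.2659, 1.6540).

(0.2659, 1.6540)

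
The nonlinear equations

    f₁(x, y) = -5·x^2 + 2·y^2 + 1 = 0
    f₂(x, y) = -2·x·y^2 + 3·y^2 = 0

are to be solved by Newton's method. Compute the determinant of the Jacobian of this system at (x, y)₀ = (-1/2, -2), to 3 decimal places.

J = [[-10·x, 4·y], [-2·y^2, -4·x·y + 6·y]].
At the point, J = [[5.000, -8.000], [-8.000, -16.000]].
det J = -144.000.

-144.000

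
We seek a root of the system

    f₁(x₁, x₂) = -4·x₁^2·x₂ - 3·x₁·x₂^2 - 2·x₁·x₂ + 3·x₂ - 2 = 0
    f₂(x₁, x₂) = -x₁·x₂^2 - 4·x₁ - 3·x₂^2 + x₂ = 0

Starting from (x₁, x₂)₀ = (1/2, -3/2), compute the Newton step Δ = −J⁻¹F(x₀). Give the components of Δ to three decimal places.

(0.274, 1.138)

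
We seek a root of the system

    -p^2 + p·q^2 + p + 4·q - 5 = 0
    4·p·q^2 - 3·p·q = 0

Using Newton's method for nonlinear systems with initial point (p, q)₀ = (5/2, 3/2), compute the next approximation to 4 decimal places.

At (5/2, 3/2): F = (2.8750, 11.2500).
Jacobian J = [[-2·p + q^2 + 1, 2·p·q + 4], [4·q^2 - 3·q, 8·p·q - 3·p]].
At the point, J = [[-1.7500, 11.5000], [4.5000, 22.5000]] (det J = -91.1250).
Solving J·Δ = −F gives Δ = (-0.7099, -0.3580).
Then the next iterate is (p, q)₁ = (1.7901, 1.1420).

(1.7901, 1.1420)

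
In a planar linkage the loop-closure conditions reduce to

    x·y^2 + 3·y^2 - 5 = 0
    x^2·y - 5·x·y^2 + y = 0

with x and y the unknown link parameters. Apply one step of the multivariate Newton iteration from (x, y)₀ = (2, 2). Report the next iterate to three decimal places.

(1.250, 1.400)

At (2, 2): F = (15.000, -30.000).
Jacobian J = [[y^2, 2·x·y + 6·y], [2·x·y - 5·y^2, x^2 - 10·x·y + 1]].
At the point, J = [[4.000, 20.000], [-12.000, -35.000]] (det J = 100.000).
Solving J·Δ = −F gives Δ = (-0.750, -0.600).
Then the next iterate is (x, y)₁ = (1.250, 1.400).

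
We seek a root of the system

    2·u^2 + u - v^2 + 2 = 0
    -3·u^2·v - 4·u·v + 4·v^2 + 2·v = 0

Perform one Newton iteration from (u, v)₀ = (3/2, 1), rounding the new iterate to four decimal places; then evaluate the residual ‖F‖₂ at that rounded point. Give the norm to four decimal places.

At (3/2, 1): F = (7.0000, -6.7500).
Jacobian J = [[4·u + 1, -2·v], [-6·u·v - 4·v, -3·u^2 - 4·u + 8·v + 2]].
At the point, J = [[7.0000, -2.0000], [-13.0000, -2.7500]] (det J = -45.2500).
Solving J·Δ = −F gives Δ = (-0.7238, 0.9669).
Then the next iterate is (u, v)₁ = (0.7762, 1.9669).
Re-evaluating at (0.7762, 1.9669): F = (0.112477, 9.746660), so ‖F‖₂ = 9.7473.

9.7473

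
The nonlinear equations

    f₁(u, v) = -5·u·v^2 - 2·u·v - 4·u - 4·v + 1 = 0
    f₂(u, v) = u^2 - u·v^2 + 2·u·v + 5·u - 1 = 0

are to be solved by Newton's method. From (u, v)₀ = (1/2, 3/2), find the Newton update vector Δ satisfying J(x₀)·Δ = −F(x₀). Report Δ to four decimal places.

(-0.3596, -0.6049)

At (1/2, 3/2): F = (-14.1250, 2.1250).
Jacobian J = [[-5·v^2 - 2·v - 4, -10·u·v - 2·u - 4], [2·u - v^2 + 2·v + 5, -2·u·v + 2·u]].
At the point, J = [[-18.2500, -12.5000], [6.7500, -0.5000]] (det J = 93.5000).
Solving J·Δ = −F gives Δ = (-0.3596, -0.6049).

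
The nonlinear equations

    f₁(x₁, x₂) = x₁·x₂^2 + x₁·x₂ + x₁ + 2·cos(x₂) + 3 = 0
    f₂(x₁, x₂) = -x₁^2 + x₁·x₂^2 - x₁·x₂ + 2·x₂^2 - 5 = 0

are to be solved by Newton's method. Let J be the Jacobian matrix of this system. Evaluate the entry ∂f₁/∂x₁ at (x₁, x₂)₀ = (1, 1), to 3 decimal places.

3.000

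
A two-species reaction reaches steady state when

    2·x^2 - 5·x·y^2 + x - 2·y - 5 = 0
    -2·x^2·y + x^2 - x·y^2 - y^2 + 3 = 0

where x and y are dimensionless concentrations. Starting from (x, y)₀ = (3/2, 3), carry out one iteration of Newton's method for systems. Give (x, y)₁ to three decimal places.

At (3/2, 3): F = (-72.500, -30.750).
Jacobian J = [[4·x - 5·y^2 + 1, -10·x·y - 2], [-4·x·y + 2·x - y^2, -2·x^2 - 2·x·y - 2·y]].
At the point, J = [[-38.000, -47.000], [-24.000, -19.500]] (det J = -387.000).
Solving J·Δ = −F gives Δ = (-0.081, -1.477).
Then the next iterate is (x, y)₁ = (1.419, 1.523).

(1.419, 1.523)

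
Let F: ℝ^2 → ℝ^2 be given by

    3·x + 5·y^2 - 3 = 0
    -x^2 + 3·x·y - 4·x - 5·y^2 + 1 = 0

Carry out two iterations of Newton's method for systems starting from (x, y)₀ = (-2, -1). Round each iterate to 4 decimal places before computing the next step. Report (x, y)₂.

At (-2, -1): F = (-4.0000, 6.0000).
Jacobian J = [[3, 10·y], [-2·x + 3·y - 4, 3·x - 10·y]].
At the point, J = [[3.0000, -10.0000], [-3.0000, 4.0000]] (det J = -18.0000).
Solving J·Δ = −F gives Δ = (2.4444, 0.3333).
Then the next iterate is (x, y)₁ = (0.4444, -0.6667).
Round to (0.4444, -0.6667) and repeat: F = (0.555644, -4.086380), J = [[3.0000, -6.6670], [-6.8889, 8.0002]].
Δ = (-1.0397, -0.3845), so (x, y)₂ = (-0.5953, -1.0512).

(-0.5953, -1.0512)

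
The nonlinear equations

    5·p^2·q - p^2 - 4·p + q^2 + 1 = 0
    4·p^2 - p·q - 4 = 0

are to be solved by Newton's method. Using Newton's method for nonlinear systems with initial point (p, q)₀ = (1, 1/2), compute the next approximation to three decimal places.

(1.097, 0.724)

At (1, 1/2): F = (-1.250, -0.500).
Jacobian J = [[10·p·q - 2·p - 4, 5·p^2 + 2·q], [8·p - q, -p]].
At the point, J = [[-1.000, 6.000], [7.500, -1.000]] (det J = -44.000).
Solving J·Δ = −F gives Δ = (0.097, 0.224).
Then the next iterate is (p, q)₁ = (1.097, 0.724).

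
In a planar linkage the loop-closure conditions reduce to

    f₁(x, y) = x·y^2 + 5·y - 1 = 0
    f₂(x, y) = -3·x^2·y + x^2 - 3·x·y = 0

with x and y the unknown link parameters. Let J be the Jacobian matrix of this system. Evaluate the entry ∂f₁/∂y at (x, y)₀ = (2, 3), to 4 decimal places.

∂f₁/∂y = 2·x·y + 5.
At (2, 3) this is 17.0000.

17.0000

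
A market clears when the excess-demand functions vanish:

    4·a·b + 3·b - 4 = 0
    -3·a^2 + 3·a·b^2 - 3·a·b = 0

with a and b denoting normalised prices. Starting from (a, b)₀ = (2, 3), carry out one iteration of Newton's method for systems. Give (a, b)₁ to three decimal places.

At (2, 3): F = (29.000, 24.000).
Jacobian J = [[4·b, 4·a + 3], [-6·a + 3·b^2 - 3·b, 6·a·b - 3·a]].
At the point, J = [[12.000, 11.000], [6.000, 30.000]] (det J = 294.000).
Solving J·Δ = −F gives Δ = (-2.061, -0.388).
Then the next iterate is (a, b)₁ = (-0.061, 2.612).

(-0.061, 2.612)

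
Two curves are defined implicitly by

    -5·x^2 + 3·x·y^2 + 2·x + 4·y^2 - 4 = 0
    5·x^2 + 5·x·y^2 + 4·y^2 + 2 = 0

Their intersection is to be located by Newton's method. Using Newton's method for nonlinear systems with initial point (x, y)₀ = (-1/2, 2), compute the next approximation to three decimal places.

At (-1/2, 2): F = (3.750, 9.250).
Jacobian J = [[-10·x + 3·y^2 + 2, 6·x·y + 8·y], [10·x + 5·y^2, 10·x·y + 8·y]].
At the point, J = [[19.000, 10.000], [15.000, 6.000]] (det J = -36.000).
Solving J·Δ = −F gives Δ = (-1.944, 3.319).
Then the next iterate is (x, y)₁ = (-2.444, 5.319).

(-2.444, 5.319)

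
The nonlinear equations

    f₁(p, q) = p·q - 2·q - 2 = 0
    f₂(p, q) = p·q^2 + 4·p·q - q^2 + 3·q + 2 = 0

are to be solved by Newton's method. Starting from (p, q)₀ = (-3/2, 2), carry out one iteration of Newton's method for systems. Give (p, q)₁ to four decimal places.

At (-3/2, 2): F = (-9.0000, -14.0000).
Jacobian J = [[q, p - 2], [q^2 + 4·q, 2·p·q + 4·p - 2·q + 3]].
At the point, J = [[2.0000, -3.5000], [12.0000, -13.0000]] (det J = 16.0000).
Solving J·Δ = −F gives Δ = (-4.2500, -5.0000).
Then the next iterate is (p, q)₁ = (-5.7500, -3.0000).

(-5.7500, -3.0000)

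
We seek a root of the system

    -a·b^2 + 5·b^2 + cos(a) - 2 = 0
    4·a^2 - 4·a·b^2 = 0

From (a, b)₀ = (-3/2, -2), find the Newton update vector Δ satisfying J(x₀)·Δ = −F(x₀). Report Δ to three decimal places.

At (-3/2, -2): F = (24.07074, 33.000).
Jacobian J = [[-b^2 - sin(a), -2·a·b + 10·b], [8·a - 4·b^2, -8·a·b]].
At the point, J = [[-3.00251, -26.000], [-28.000, -24.000]] (det J = -655.93988).
Solving J·Δ = −F gives Δ = (0.427, 0.876).

(0.427, 0.876)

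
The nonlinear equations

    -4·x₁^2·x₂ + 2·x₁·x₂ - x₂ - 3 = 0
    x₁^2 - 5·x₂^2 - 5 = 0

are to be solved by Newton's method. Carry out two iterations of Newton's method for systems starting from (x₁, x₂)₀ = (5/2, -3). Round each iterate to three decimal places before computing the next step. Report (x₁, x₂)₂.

At (5/2, -3): F = (60.000, -43.750).
Jacobian J = [[-8·x₁·x₂ + 2·x₂, -4·x₁^2 + 2·x₁ - 1], [2·x₁, -10·x₂]].
At the point, J = [[54.000, -21.000], [5.000, 30.000]] (det J = 1725.000).
Solving J·Δ = −F gives Δ = (-0.511, 1.543).
Then the next iterate is (x₁, x₂)₁ = (1.989, -1.457).
Round to (1.989, -1.457) and repeat: F = (15.71733, -11.65812), J = [[20.26978, -12.84648], [3.978, 14.570]].
Δ = (-0.229, 0.863), so (x₁, x₂)₂ = (1.760, -0.594).

(1.760, -0.594)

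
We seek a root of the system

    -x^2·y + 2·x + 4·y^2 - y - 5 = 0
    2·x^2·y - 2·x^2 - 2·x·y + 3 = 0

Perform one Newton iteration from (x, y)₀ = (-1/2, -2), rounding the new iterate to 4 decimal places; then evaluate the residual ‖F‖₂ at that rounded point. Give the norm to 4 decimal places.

At (-1/2, -2): F = (12.5000, -0.5000).
Jacobian J = [[-2·x·y + 2, -x^2 + 8·y - 1], [4·x·y - 4·x - 2·y, 2·x^2 - 2·x]].
At the point, J = [[0.0000, -17.2500], [10.0000, 1.5000]] (det J = 172.5000).
Solving J·Δ = −F gives Δ = (-0.0587, 0.7246).
Then the next iterate is (x, y)₁ = (-0.5587, -1.2754).
Re-evaluating at (-0.5587, -1.2754): F = (2.062691, 0.154355), so ‖F‖₂ = 2.0685.

2.0685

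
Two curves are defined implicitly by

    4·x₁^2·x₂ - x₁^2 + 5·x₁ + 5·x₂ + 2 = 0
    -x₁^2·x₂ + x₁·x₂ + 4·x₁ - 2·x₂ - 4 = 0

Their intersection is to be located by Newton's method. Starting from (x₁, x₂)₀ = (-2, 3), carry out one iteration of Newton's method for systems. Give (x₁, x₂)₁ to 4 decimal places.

(2.0000, 8.0000)

At (-2, 3): F = (51.0000, -36.0000).
Jacobian J = [[8·x₁·x₂ - 2·x₁ + 5, 4·x₁^2 + 5], [-2·x₁·x₂ + x₂ + 4, -x₁^2 + x₁ - 2]].
At the point, J = [[-39.0000, 21.0000], [19.0000, -8.0000]] (det J = -87.0000).
Solving J·Δ = −F gives Δ = (4.0000, 5.0000).
Then the next iterate is (x₁, x₂)₁ = (2.0000, 8.0000).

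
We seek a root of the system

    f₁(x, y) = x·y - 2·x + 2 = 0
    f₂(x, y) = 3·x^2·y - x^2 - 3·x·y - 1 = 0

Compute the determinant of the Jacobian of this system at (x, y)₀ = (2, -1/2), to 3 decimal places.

J = [[y - 2, x], [6·x·y - 2·x - 3·y, 3·x^2 - 3·x]].
At the point, J = [[-2.500, 2.000], [-8.500, 6.000]].
det J = 2.000.

2.000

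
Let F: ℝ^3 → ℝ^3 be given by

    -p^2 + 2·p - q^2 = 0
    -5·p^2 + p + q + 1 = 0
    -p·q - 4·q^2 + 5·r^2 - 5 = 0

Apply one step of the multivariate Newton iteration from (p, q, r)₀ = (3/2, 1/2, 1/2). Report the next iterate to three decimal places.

At (3/2, 1/2, 1/2): F = (0.500, -8.250, -5.500).
Jacobian J = [[-2·p + 2, -2·q, 0], [-10·p + 1, 1, 0], [-q, -p - 8·q, 10·r]].
At the point, J = [[-1.000, -1.000, 0.000], [-14.000, 1.000, 0.000], [-0.500, -5.500, 5.000]] (det J = -75.000).
Solving J·Δ = −F gives Δ = (-0.517, 1.017, 2.167).
Then the next iterate is (p, q, r)₁ = (0.983, 1.517, 2.667).

(0.983, 1.517, 2.667)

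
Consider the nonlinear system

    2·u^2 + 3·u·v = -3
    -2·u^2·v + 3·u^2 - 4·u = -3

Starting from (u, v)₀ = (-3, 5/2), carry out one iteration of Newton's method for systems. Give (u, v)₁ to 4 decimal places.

(-3.0000, 2.3333)

At (-3, 5/2): F = (-1.5000, -3.0000).
Jacobian J = [[4·u + 3·v, 3·u], [-4·u·v + 6·u - 4, -2·u^2]].
At the point, J = [[-4.5000, -9.0000], [8.0000, -18.0000]] (det J = 153.0000).
Solving J·Δ = −F gives Δ = (0.0000, -0.1667).
Then the next iterate is (u, v)₁ = (-3.0000, 2.3333).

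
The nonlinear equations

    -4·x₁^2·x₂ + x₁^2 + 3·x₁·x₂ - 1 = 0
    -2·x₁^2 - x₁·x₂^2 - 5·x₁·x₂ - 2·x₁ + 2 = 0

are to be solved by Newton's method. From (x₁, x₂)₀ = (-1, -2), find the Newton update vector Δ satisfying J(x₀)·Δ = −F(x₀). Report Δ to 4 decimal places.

(0.4375, 0.5000)

At (-1, -2): F = (14.0000, -4.0000).
Jacobian J = [[-8·x₁·x₂ + 2·x₁ + 3·x₂, -4·x₁^2 + 3·x₁], [-4·x₁ - x₂^2 - 5·x₂ - 2, -2·x₁·x₂ - 5·x₁]].
At the point, J = [[-24.0000, -7.0000], [8.0000, 1.0000]] (det J = 32.0000).
Solving J·Δ = −F gives Δ = (0.4375, 0.5000).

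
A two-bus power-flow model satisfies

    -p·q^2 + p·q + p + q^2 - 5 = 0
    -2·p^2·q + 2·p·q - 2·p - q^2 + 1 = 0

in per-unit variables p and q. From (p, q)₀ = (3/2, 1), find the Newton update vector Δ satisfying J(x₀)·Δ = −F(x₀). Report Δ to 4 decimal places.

At (3/2, 1): F = (-2.5000, -4.5000).
Jacobian J = [[-q^2 + q + 1, -2·p·q + p + 2·q], [-4·p·q + 2·q - 2, -2·p^2 + 2·p - 2·q]].
At the point, J = [[1.0000, 0.5000], [-6.0000, -3.5000]] (det J = -0.5000).
Solving J·Δ = −F gives Δ = (22.0000, -39.0000).

(22.0000, -39.0000)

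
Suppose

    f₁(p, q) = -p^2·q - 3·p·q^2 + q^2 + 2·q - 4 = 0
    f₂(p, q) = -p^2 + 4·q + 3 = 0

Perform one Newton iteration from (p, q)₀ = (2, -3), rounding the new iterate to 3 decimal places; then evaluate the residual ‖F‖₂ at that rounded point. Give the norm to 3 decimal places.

72.252

At (2, -3): F = (-43.000, -13.000).
Jacobian J = [[-2·p·q - 3·q^2, -p^2 - 6·p·q + 2·q + 2], [-2·p, 4]].
At the point, J = [[-15.000, 28.000], [-4.000, 4.000]] (det J = 52.000).
Solving J·Δ = −F gives Δ = (-3.692, -0.442).
Then the next iterate is (p, q)₁ = (-1.692, -3.442).
Re-evaluating at (-1.692, -3.442): F = (70.95456, -13.63086), so ‖F‖₂ = 72.252.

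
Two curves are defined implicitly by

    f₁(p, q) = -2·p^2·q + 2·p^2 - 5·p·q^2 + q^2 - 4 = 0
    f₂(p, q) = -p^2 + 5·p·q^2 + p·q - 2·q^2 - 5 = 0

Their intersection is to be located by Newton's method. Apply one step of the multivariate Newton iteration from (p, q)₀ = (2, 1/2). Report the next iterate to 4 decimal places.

(-9.5814, -1.5058)

At (2, 1/2): F = (-2.2500, -6.0000).
Jacobian J = [[-4·p·q + 4·p - 5·q^2, -2·p^2 - 10·p·q + 2·q], [-2·p + 5·q^2 + q, 10·p·q + p - 4·q]].
At the point, J = [[2.7500, -17.0000], [-2.2500, 10.0000]] (det J = -10.7500).
Solving J·Δ = −F gives Δ = (-11.5814, -2.0058).
Then the next iterate is (p, q)₁ = (-9.5814, -1.5058).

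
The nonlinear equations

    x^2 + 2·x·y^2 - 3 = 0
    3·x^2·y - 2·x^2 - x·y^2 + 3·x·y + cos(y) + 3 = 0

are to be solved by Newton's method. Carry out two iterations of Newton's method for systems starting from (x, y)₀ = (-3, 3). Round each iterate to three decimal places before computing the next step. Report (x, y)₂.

(-2.090, 1.127)

At (-3, 3): F = (-48.000, 65.01001).
Jacobian J = [[2·x + 2·y^2, 4·x·y], [6·x·y - 4·x - y^2 + 3·y, 3·x^2 - 2·x·y + 3·x - sin(y)]].
At the point, J = [[12.000, -36.000], [-42.000, 35.85888]] (det J = -1081.69344).
Solving J·Δ = −F gives Δ = (0.572, -1.143).
Then the next iterate is (x, y)₁ = (-2.428, 1.857).
Round to (-2.428, 1.857) and repeat: F = (-13.85048, 18.61584), J = [[2.04090, -18.03518], [-15.21823, 18.45982]].
Δ = (0.338, -0.730), so (x, y)₂ = (-2.090, 1.127).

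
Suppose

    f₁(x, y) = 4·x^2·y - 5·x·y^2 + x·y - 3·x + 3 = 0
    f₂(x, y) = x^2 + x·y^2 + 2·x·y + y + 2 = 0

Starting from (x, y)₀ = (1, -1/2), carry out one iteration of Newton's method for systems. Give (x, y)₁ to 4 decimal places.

(0.1667, -0.8542)

At (1, -1/2): F = (-3.7500, 1.7500).
Jacobian J = [[8·x·y - 5·y^2 + y - 3, 4·x^2 - 10·x·y + x], [2·x + y^2 + 2·y, 2·x·y + 2·x + 1]].
At the point, J = [[-8.7500, 10.0000], [1.2500, 2.0000]] (det J = -30.0000).
Solving J·Δ = −F gives Δ = (-0.8333, -0.3542).
Then the next iterate is (x, y)₁ = (0.1667, -0.8542).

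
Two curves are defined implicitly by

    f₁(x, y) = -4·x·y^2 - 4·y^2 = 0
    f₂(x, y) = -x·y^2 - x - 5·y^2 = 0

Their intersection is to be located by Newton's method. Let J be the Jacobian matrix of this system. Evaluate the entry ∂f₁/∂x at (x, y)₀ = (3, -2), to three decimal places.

-16.000

∂f₁/∂x = -4·y^2.
At (3, -2) this is -16.000.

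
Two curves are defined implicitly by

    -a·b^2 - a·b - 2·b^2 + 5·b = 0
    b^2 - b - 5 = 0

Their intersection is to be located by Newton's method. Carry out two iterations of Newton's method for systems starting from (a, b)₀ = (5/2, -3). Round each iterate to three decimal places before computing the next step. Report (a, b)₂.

At (5/2, -3): F = (-48.000, 7.000).
Jacobian J = [[-b^2 - b, -2·a·b - a - 4·b + 5], [0, 2·b - 1]].
At the point, J = [[-6.000, 29.500], [0.000, -7.000]] (det J = 42.000).
Solving J·Δ = −F gives Δ = (-3.083, 1.000).
Then the next iterate is (a, b)₁ = (-0.583, -2.000).
Round to (-0.583, -2.000) and repeat: F = (-16.834, 1.000), J = [[-2.000, 11.251], [0.000, -5.000]].
Δ = (-7.292, 0.200), so (a, b)₂ = (-7.875, -1.800).

(-7.875, -1.800)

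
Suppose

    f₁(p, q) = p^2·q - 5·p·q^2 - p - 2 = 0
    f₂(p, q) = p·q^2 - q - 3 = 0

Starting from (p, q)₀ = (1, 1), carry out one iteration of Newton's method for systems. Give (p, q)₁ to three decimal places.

At (1, 1): F = (-7.000, -3.000).
Jacobian J = [[2·p·q - 5·q^2 - 1, p^2 - 10·p·q], [q^2, 2·p·q - 1]].
At the point, J = [[-4.000, -9.000], [1.000, 1.000]] (det J = 5.000).
Solving J·Δ = −F gives Δ = (6.800, -3.800).
Then the next iterate is (p, q)₁ = (7.800, -2.800).

(7.800, -2.800)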